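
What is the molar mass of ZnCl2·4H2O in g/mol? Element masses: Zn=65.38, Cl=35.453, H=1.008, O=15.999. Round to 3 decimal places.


M = sum(count * atomic_mass) over atoms.
M = 1*65.38 + 2*35.453 + 8*1.008 + 4*15.999
M = 65.38 + 70.906 + 8.064 + 63.996
M = 208.346 g/mol, rounded to 3 dp:

208.346 g/mol


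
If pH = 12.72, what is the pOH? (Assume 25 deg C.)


At 25 deg C, pH + pOH = 14.
pOH = 14 - pH = 14 - 12.72
pOH = 1.28:

1.28


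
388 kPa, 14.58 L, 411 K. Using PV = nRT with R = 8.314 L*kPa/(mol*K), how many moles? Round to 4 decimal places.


PV = nRT, solve for n = PV / (RT).
PV = 388 * 14.58 = 5657.04
RT = 8.314 * 411 = 3417.054
n = 5657.04 / 3417.054
n = 1.65553134 mol, rounded to 4 dp:

1.6555 mol


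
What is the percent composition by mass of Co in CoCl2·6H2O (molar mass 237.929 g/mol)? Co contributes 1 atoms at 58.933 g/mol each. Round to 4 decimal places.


pct = 100 * (n_elem * M_elem) / M_total
mass_contribution = 1 * 58.933 = 58.933 g/mol
pct = 100 * 58.933 / 237.929
pct = 24.76915382 %, rounded to 4 dp:

24.7692 %


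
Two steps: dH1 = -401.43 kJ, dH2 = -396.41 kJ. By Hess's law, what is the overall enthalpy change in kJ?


Hess's law: enthalpy is a state function, so add the step enthalpies.
dH_total = dH1 + dH2 = -401.43 + (-396.41)
dH_total = -797.84 kJ:

-797.84 kJ


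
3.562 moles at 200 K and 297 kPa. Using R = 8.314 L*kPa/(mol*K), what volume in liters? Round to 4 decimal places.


PV = nRT, solve for V = nRT / P.
nRT = 3.562 * 8.314 * 200 = 5922.8936
V = 5922.8936 / 297
V = 19.94240269 L, rounded to 4 dp:

19.9424 L


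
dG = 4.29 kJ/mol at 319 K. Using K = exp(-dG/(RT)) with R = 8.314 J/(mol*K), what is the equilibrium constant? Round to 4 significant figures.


dG is in kJ/mol; multiply by 1000 to match R in J/(mol*K).
RT = 8.314 * 319 = 2652.166 J/mol
exponent = -dG*1000 / (RT) = -(4.29*1000) / 2652.166 = -1.61754581
K = exp(-1.61754581)
K = 0.19838498, rounded to 4 significant figures:

0.1984


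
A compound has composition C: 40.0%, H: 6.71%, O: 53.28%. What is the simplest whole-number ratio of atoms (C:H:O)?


Assume 100 g of compound, divide each mass% by atomic mass to get moles, then normalize by the smallest to get a raw atom ratio.
Moles per 100 g: C: 40.0/12.011 = 3.3303, H: 6.71/1.008 = 6.6567, O: 53.28/15.999 = 3.3302
Raw ratio (divide by min = 3.3302): C: 1.0, H: 1.999, O: 1.0
Multiply by 1 to clear fractions: C: 1.0 ~= 1, H: 1.999 ~= 2, O: 1.0 ~= 1
Reduce by GCD to get the simplest whole-number ratio:

1:2:1


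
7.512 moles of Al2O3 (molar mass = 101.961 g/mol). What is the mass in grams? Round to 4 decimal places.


mass = n * M
mass = 7.512 * 101.961
mass = 765.931032 g, rounded to 4 dp:

765.9310 g


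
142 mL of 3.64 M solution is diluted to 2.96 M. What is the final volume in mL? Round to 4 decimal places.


Dilution: M1*V1 = M2*V2, solve for V2.
V2 = M1*V1 / M2
V2 = 3.64 * 142 / 2.96
V2 = 516.88 / 2.96
V2 = 174.62162162 mL, rounded to 4 dp:

174.6216 mL


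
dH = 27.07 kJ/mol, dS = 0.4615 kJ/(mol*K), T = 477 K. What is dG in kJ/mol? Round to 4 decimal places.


Gibbs: dG = dH - T*dS (consistent units, dS already in kJ/(mol*K)).
T*dS = 477 * 0.4615 = 220.1355
dG = 27.07 - (220.1355)
dG = -193.0655 kJ/mol, rounded to 4 dp:

-193.0655 kJ/mol


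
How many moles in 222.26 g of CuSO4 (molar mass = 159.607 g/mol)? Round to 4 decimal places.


n = mass / M
n = 222.26 / 159.607
n = 1.39254544 mol, rounded to 4 dp:

1.3925 mol


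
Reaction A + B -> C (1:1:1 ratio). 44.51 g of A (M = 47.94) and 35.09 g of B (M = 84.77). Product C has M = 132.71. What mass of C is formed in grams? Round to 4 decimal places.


Find moles of each reactant; the smaller value is the limiting reagent in a 1:1:1 reaction, so moles_C equals moles of the limiter.
n_A = mass_A / M_A = 44.51 / 47.94 = 0.928452 mol
n_B = mass_B / M_B = 35.09 / 84.77 = 0.413944 mol
Limiting reagent: B (smaller), n_limiting = 0.413944 mol
mass_C = n_limiting * M_C = 0.413944 * 132.71
mass_C = 54.93450824 g, rounded to 4 dp:

54.9345 g


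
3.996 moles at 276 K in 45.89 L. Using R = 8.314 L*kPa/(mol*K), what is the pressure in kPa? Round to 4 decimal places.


PV = nRT, solve for P = nRT / V.
nRT = 3.996 * 8.314 * 276 = 9169.4773
P = 9169.4773 / 45.89
P = 199.8142798 kPa, rounded to 4 dp:

199.8143 kPa


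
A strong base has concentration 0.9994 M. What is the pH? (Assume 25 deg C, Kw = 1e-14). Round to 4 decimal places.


A strong base dissociates completely, so [OH-] equals the given concentration.
pOH = -log10([OH-]) = -log10(0.9994) = 0.000261
pH = 14 - pOH = 14 - 0.000261
pH = 13.999739, rounded to 4 dp:

13.9997


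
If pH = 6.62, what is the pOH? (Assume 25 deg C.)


At 25 deg C, pH + pOH = 14.
pOH = 14 - pH = 14 - 6.62
pOH = 7.38:

7.38


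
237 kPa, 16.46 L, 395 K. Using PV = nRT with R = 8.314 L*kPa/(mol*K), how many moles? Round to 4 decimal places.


PV = nRT, solve for n = PV / (RT).
PV = 237 * 16.46 = 3901.02
RT = 8.314 * 395 = 3284.03
n = 3901.02 / 3284.03
n = 1.18787587 mol, rounded to 4 dp:

1.1879 mol


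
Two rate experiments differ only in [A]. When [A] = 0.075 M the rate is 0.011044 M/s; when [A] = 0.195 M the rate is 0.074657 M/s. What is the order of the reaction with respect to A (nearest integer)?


Rate is proportional to [A]^n, so rate2/rate1 = ([A]2/[A]1)^n. Take logs to solve for n.
rate2/rate1 = 0.074657 / 0.011044 = 6.76
[A]2/[A]1 = 0.195 / 0.075 = 2.6
n = ln(6.76) / ln(2.6) = 2.0
Nearest integer order:

2


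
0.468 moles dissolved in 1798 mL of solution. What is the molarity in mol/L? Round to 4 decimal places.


Convert volume to liters: V_L = V_mL / 1000.
V_L = 1798 / 1000 = 1.798 L
M = n / V_L = 0.468 / 1.798
M = 0.26028921 mol/L, rounded to 4 dp:

0.2603 mol/L


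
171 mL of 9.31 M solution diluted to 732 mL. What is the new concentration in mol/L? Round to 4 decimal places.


Dilution: M1*V1 = M2*V2, solve for M2.
M2 = M1*V1 / V2
M2 = 9.31 * 171 / 732
M2 = 1592.01 / 732
M2 = 2.17487705 mol/L, rounded to 4 dp:

2.1749 mol/L


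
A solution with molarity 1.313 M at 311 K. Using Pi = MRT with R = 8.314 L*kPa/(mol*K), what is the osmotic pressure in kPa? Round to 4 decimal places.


Osmotic pressure (van't Hoff): Pi = M*R*T.
RT = 8.314 * 311 = 2585.654
Pi = 1.313 * 2585.654
Pi = 3394.963702 kPa, rounded to 4 dp:

3394.9637 kPa


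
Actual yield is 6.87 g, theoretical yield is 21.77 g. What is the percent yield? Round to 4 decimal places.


% yield = 100 * actual / theoretical
% yield = 100 * 6.87 / 21.77
% yield = 31.55718879 %, rounded to 4 dp:

31.5572 %


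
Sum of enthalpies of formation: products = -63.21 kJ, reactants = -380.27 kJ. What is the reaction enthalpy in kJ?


dH_rxn = sum(dH_f products) - sum(dH_f reactants)
dH_rxn = -63.21 - (-380.27)
dH_rxn = 317.06 kJ:

317.06 kJ


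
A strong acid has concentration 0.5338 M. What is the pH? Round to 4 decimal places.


A strong acid dissociates completely, so [H+] equals the given concentration.
pH = -log10([H+]) = -log10(0.5338)
pH = 0.27262143, rounded to 4 dp:

0.2726


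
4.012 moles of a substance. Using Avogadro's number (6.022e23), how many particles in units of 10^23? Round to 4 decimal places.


N = n * NA, then divide by 1e23 for the requested units.
N / 1e23 = n * 6.022
N / 1e23 = 4.012 * 6.022
N / 1e23 = 24.160264, rounded to 4 dp:

24.1603


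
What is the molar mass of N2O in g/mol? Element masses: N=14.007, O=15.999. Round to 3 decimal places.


M = sum(count * atomic_mass) over atoms.
M = 2*14.007 + 1*15.999
M = 28.014 + 15.999
M = 44.013 g/mol, rounded to 3 dp:

44.013 g/mol


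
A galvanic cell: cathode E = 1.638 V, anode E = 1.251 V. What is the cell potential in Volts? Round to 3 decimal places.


Standard cell potential: E_cell = E_cathode - E_anode.
E_cell = 1.638 - (1.251)
E_cell = 0.387 V, rounded to 3 dp:

0.387 V


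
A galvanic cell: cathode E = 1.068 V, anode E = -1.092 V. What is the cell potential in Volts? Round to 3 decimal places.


Standard cell potential: E_cell = E_cathode - E_anode.
E_cell = 1.068 - (-1.092)
E_cell = 2.16 V, rounded to 3 dp:

2.160 V


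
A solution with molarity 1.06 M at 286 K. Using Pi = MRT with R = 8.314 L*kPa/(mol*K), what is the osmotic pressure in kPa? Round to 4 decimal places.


Osmotic pressure (van't Hoff): Pi = M*R*T.
RT = 8.314 * 286 = 2377.804
Pi = 1.06 * 2377.804
Pi = 2520.47224 kPa, rounded to 4 dp:

2520.4722 kPa


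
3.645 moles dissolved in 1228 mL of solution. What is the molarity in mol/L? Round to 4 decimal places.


Convert volume to liters: V_L = V_mL / 1000.
V_L = 1228 / 1000 = 1.228 L
M = n / V_L = 3.645 / 1.228
M = 2.96824104 mol/L, rounded to 4 dp:

2.9682 mol/L


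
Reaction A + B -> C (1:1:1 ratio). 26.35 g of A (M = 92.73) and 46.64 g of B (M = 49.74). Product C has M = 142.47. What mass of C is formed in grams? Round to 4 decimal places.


Find moles of each reactant; the smaller value is the limiting reagent in a 1:1:1 reaction, so moles_C equals moles of the limiter.
n_A = mass_A / M_A = 26.35 / 92.73 = 0.284158 mol
n_B = mass_B / M_B = 46.64 / 49.74 = 0.937676 mol
Limiting reagent: A (smaller), n_limiting = 0.284158 mol
mass_C = n_limiting * M_C = 0.284158 * 142.47
mass_C = 40.48399026 g, rounded to 4 dp:

40.4840 g


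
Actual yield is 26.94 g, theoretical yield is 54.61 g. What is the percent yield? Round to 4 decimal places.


% yield = 100 * actual / theoretical
% yield = 100 * 26.94 / 54.61
% yield = 49.33162424 %, rounded to 4 dp:

49.3316 %


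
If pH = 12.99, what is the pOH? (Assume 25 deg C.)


At 25 deg C, pH + pOH = 14.
pOH = 14 - pH = 14 - 12.99
pOH = 1.01:

1.01


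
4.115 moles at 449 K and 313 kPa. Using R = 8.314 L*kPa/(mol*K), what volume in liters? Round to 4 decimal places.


PV = nRT, solve for V = nRT / P.
nRT = 4.115 * 8.314 * 449 = 15361.2374
V = 15361.2374 / 313
V = 49.07743578 L, rounded to 4 dp:

49.0774 L


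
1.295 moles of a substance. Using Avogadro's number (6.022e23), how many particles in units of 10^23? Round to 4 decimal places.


N = n * NA, then divide by 1e23 for the requested units.
N / 1e23 = n * 6.022
N / 1e23 = 1.295 * 6.022
N / 1e23 = 7.79849, rounded to 4 dp:

7.7985


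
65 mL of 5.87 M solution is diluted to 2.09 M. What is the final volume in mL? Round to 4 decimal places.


Dilution: M1*V1 = M2*V2, solve for V2.
V2 = M1*V1 / M2
V2 = 5.87 * 65 / 2.09
V2 = 381.55 / 2.09
V2 = 182.55980861 mL, rounded to 4 dp:

182.5598 mL


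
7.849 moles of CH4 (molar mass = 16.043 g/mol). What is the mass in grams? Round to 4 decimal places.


mass = n * M
mass = 7.849 * 16.043
mass = 125.921507 g, rounded to 4 dp:

125.9215 g


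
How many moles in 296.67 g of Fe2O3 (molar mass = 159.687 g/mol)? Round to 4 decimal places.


n = mass / M
n = 296.67 / 159.687
n = 1.85782186 mol, rounded to 4 dp:

1.8578 mol


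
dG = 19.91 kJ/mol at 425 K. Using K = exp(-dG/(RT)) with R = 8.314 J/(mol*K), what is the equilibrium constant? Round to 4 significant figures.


dG is in kJ/mol; multiply by 1000 to match R in J/(mol*K).
RT = 8.314 * 425 = 3533.45 J/mol
exponent = -dG*1000 / (RT) = -(19.91*1000) / 3533.45 = -5.63471961
K = exp(-5.63471961)
K = 0.0035716786, rounded to 4 significant figures:

0.003572


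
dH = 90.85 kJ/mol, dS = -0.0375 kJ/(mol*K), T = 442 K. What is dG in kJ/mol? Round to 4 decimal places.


Gibbs: dG = dH - T*dS (consistent units, dS already in kJ/(mol*K)).
T*dS = 442 * -0.0375 = -16.575
dG = 90.85 - (-16.575)
dG = 107.425 kJ/mol, rounded to 4 dp:

107.4250 kJ/mol


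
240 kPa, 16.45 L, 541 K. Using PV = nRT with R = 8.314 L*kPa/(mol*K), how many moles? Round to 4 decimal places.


PV = nRT, solve for n = PV / (RT).
PV = 240 * 16.45 = 3948.0
RT = 8.314 * 541 = 4497.874
n = 3948.0 / 4497.874
n = 0.87774802 mol, rounded to 4 dp:

0.8777 mol


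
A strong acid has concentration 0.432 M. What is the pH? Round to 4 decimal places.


A strong acid dissociates completely, so [H+] equals the given concentration.
pH = -log10([H+]) = -log10(0.432)
pH = 0.36451625, rounded to 4 dp:

0.3645


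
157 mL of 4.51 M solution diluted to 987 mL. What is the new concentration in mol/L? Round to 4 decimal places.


Dilution: M1*V1 = M2*V2, solve for M2.
M2 = M1*V1 / V2
M2 = 4.51 * 157 / 987
M2 = 708.07 / 987
M2 = 0.71739615 mol/L, rounded to 4 dp:

0.7174 mol/L


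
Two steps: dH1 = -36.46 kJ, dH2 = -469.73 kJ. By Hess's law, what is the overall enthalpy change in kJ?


Hess's law: enthalpy is a state function, so add the step enthalpies.
dH_total = dH1 + dH2 = -36.46 + (-469.73)
dH_total = -506.19 kJ:

-506.19 kJ


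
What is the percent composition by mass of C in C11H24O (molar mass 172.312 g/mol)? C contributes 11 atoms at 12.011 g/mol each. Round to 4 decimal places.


pct = 100 * (n_elem * M_elem) / M_total
mass_contribution = 11 * 12.011 = 132.121 g/mol
pct = 100 * 132.121 / 172.312
pct = 76.67544919 %, rounded to 4 dp:

76.6754 %


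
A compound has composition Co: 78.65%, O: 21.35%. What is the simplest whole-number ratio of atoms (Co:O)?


Assume 100 g of compound, divide each mass% by atomic mass to get moles, then normalize by the smallest to get a raw atom ratio.
Moles per 100 g: Co: 78.65/58.933 = 1.3346, O: 21.35/15.999 = 1.3345
Raw ratio (divide by min = 1.3345): Co: 1.0, O: 1.0
Multiply by 1 to clear fractions: Co: 1.0 ~= 1, O: 1.0 ~= 1
Reduce by GCD to get the simplest whole-number ratio:

1:1


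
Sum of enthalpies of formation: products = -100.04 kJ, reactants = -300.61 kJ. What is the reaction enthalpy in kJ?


dH_rxn = sum(dH_f products) - sum(dH_f reactants)
dH_rxn = -100.04 - (-300.61)
dH_rxn = 200.57 kJ:

200.57 kJ


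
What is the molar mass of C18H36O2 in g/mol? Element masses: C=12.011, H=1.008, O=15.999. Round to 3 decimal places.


M = sum(count * atomic_mass) over atoms.
M = 18*12.011 + 36*1.008 + 2*15.999
M = 216.198 + 36.288 + 31.998
M = 284.484 g/mol, rounded to 3 dp:

284.484 g/mol


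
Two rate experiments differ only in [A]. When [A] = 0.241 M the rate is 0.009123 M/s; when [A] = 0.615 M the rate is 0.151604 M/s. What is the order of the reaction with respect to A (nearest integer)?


Rate is proportional to [A]^n, so rate2/rate1 = ([A]2/[A]1)^n. Take logs to solve for n.
rate2/rate1 = 0.151604 / 0.009123 = 16.6178
[A]2/[A]1 = 0.615 / 0.241 = 2.5519
n = ln(16.6178) / ln(2.5519) = 3.0
Nearest integer order:

3


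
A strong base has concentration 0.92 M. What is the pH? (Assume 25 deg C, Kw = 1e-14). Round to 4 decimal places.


A strong base dissociates completely, so [OH-] equals the given concentration.
pOH = -log10([OH-]) = -log10(0.92) = 0.036212
pH = 14 - pOH = 14 - 0.036212
pH = 13.963788, rounded to 4 dp:

13.9638


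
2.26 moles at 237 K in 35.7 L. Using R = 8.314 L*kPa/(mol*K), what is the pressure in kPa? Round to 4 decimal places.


PV = nRT, solve for P = nRT / V.
nRT = 2.26 * 8.314 * 237 = 4453.1447
P = 4453.1447 / 35.7
P = 124.73794678 kPa, rounded to 4 dp:

124.7379 kPa


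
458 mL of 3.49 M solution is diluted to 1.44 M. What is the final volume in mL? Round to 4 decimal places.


Dilution: M1*V1 = M2*V2, solve for V2.
V2 = M1*V1 / M2
V2 = 3.49 * 458 / 1.44
V2 = 1598.42 / 1.44
V2 = 1110.01388889 mL, rounded to 4 dp:

1110.0139 mL


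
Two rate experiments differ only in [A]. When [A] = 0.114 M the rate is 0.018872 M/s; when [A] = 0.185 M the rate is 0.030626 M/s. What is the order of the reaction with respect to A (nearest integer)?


Rate is proportional to [A]^n, so rate2/rate1 = ([A]2/[A]1)^n. Take logs to solve for n.
rate2/rate1 = 0.030626 / 0.018872 = 1.6228
[A]2/[A]1 = 0.185 / 0.114 = 1.6228
n = ln(1.6228) / ln(1.6228) = 1.0
Nearest integer order:

1


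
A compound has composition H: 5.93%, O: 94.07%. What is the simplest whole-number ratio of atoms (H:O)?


Assume 100 g of compound, divide each mass% by atomic mass to get moles, then normalize by the smallest to get a raw atom ratio.
Moles per 100 g: H: 5.93/1.008 = 5.8829, O: 94.07/15.999 = 5.8797
Raw ratio (divide by min = 5.8797): H: 1.001, O: 1.0
Multiply by 1 to clear fractions: H: 1.001 ~= 1, O: 1.0 ~= 1
Reduce by GCD to get the simplest whole-number ratio:

1:1


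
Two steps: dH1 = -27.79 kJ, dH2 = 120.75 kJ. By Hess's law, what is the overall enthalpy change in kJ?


Hess's law: enthalpy is a state function, so add the step enthalpies.
dH_total = dH1 + dH2 = -27.79 + (120.75)
dH_total = 92.96 kJ:

92.96 kJ


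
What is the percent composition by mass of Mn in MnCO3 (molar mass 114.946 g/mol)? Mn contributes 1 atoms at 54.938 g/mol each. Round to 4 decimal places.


pct = 100 * (n_elem * M_elem) / M_total
mass_contribution = 1 * 54.938 = 54.938 g/mol
pct = 100 * 54.938 / 114.946
pct = 47.7946166 %, rounded to 4 dp:

47.7946 %


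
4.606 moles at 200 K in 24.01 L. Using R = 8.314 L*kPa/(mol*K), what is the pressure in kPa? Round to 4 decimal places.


PV = nRT, solve for P = nRT / V.
nRT = 4.606 * 8.314 * 200 = 7658.8568
P = 7658.8568 / 24.01
P = 318.98612245 kPa, rounded to 4 dp:

318.9861 kPa


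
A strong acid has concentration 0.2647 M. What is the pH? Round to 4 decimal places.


A strong acid dissociates completely, so [H+] equals the given concentration.
pH = -log10([H+]) = -log10(0.2647)
pH = 0.57724606, rounded to 4 dp:

0.5772


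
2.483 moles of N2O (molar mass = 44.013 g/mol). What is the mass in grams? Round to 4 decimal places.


mass = n * M
mass = 2.483 * 44.013
mass = 109.284279 g, rounded to 4 dp:

109.2843 g


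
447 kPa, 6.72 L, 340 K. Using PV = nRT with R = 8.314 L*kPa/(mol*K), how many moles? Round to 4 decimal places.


PV = nRT, solve for n = PV / (RT).
PV = 447 * 6.72 = 3003.84
RT = 8.314 * 340 = 2826.76
n = 3003.84 / 2826.76
n = 1.06264416 mol, rounded to 4 dp:

1.0626 mol


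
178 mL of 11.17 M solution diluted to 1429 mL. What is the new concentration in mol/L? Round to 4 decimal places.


Dilution: M1*V1 = M2*V2, solve for M2.
M2 = M1*V1 / V2
M2 = 11.17 * 178 / 1429
M2 = 1988.26 / 1429
M2 = 1.39136459 mol/L, rounded to 4 dp:

1.3914 mol/L


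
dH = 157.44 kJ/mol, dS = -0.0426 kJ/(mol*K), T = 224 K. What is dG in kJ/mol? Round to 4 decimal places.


Gibbs: dG = dH - T*dS (consistent units, dS already in kJ/(mol*K)).
T*dS = 224 * -0.0426 = -9.5424
dG = 157.44 - (-9.5424)
dG = 166.9824 kJ/mol, rounded to 4 dp:

166.9824 kJ/mol


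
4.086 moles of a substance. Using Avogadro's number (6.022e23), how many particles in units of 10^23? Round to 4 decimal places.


N = n * NA, then divide by 1e23 for the requested units.
N / 1e23 = n * 6.022
N / 1e23 = 4.086 * 6.022
N / 1e23 = 24.605892, rounded to 4 dp:

24.6059


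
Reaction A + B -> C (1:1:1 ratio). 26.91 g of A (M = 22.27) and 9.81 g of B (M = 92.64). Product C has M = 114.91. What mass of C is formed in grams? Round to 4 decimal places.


Find moles of each reactant; the smaller value is the limiting reagent in a 1:1:1 reaction, so moles_C equals moles of the limiter.
n_A = mass_A / M_A = 26.91 / 22.27 = 1.208352 mol
n_B = mass_B / M_B = 9.81 / 92.64 = 0.105894 mol
Limiting reagent: B (smaller), n_limiting = 0.105894 mol
mass_C = n_limiting * M_C = 0.105894 * 114.91
mass_C = 12.16827954 g, rounded to 4 dp:

12.1683 g


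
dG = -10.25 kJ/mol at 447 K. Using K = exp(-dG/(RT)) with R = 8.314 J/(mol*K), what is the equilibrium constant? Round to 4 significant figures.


dG is in kJ/mol; multiply by 1000 to match R in J/(mol*K).
RT = 8.314 * 447 = 3716.358 J/mol
exponent = -dG*1000 / (RT) = -(-10.25*1000) / 3716.358 = 2.75807659
K = exp(2.75807659)
K = 15.769483, rounded to 4 significant figures:

15.77


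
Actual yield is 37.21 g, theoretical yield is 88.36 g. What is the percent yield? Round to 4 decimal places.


% yield = 100 * actual / theoretical
% yield = 100 * 37.21 / 88.36
% yield = 42.1118153 %, rounded to 4 dp:

42.1118 %


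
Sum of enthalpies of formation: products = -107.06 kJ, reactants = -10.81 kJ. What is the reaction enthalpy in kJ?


dH_rxn = sum(dH_f products) - sum(dH_f reactants)
dH_rxn = -107.06 - (-10.81)
dH_rxn = -96.25 kJ:

-96.25 kJ


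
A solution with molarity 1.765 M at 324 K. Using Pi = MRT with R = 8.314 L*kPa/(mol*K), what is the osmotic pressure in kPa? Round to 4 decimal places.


Osmotic pressure (van't Hoff): Pi = M*R*T.
RT = 8.314 * 324 = 2693.736
Pi = 1.765 * 2693.736
Pi = 4754.44404 kPa, rounded to 4 dp:

4754.4440 kPa


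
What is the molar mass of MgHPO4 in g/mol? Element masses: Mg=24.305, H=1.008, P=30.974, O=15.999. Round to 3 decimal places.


M = sum(count * atomic_mass) over atoms.
M = 1*24.305 + 1*1.008 + 1*30.974 + 4*15.999
M = 24.305 + 1.008 + 30.974 + 63.996
M = 120.283 g/mol, rounded to 3 dp:

120.283 g/mol


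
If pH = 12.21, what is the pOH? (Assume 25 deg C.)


At 25 deg C, pH + pOH = 14.
pOH = 14 - pH = 14 - 12.21
pOH = 1.79:

1.79


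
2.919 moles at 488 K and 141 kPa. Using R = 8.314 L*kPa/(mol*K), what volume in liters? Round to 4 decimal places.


PV = nRT, solve for V = nRT / P.
nRT = 2.919 * 8.314 * 488 = 11843.0602
V = 11843.0602 / 141
V = 83.99333475 L, rounded to 4 dp:

83.9933 L


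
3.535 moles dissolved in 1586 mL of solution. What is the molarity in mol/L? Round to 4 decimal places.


Convert volume to liters: V_L = V_mL / 1000.
V_L = 1586 / 1000 = 1.586 L
M = n / V_L = 3.535 / 1.586
M = 2.22887768 mol/L, rounded to 4 dp:

2.2289 mol/L


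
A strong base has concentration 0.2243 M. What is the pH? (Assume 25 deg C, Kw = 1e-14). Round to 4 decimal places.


A strong base dissociates completely, so [OH-] equals the given concentration.
pOH = -log10([OH-]) = -log10(0.2243) = 0.649171
pH = 14 - pOH = 14 - 0.649171
pH = 13.350829, rounded to 4 dp:

13.3508


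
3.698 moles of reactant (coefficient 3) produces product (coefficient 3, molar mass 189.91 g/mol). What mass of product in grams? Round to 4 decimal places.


Use the coefficient ratio to convert reactant moles to product moles, then multiply by the product's molar mass.
moles_P = moles_R * (coeff_P / coeff_R) = 3.698 * (3/3) = 3.698
mass_P = moles_P * M_P = 3.698 * 189.91
mass_P = 702.28718 g, rounded to 4 dp:

702.2872 g


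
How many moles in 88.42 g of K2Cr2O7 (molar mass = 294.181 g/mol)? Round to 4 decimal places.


n = mass / M
n = 88.42 / 294.181
n = 0.30056326 mol, rounded to 4 dp:

0.3006 mol


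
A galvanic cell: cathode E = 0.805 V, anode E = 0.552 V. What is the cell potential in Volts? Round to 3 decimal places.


Standard cell potential: E_cell = E_cathode - E_anode.
E_cell = 0.805 - (0.552)
E_cell = 0.253 V, rounded to 3 dp:

0.253 V


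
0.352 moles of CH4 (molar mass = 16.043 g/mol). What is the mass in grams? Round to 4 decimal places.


mass = n * M
mass = 0.352 * 16.043
mass = 5.647136 g, rounded to 4 dp:

5.6471 g


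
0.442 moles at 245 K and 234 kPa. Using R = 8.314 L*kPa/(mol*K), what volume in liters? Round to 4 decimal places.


PV = nRT, solve for V = nRT / P.
nRT = 0.442 * 8.314 * 245 = 900.3231
V = 900.3231 / 234
V = 3.84753462 L, rounded to 4 dp:

3.8475 L


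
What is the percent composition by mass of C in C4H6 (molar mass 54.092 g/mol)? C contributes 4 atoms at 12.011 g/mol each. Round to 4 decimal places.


pct = 100 * (n_elem * M_elem) / M_total
mass_contribution = 4 * 12.011 = 48.044 g/mol
pct = 100 * 48.044 / 54.092
pct = 88.81904903 %, rounded to 4 dp:

88.8190 %


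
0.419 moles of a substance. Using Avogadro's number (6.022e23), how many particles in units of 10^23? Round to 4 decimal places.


N = n * NA, then divide by 1e23 for the requested units.
N / 1e23 = n * 6.022
N / 1e23 = 0.419 * 6.022
N / 1e23 = 2.523218, rounded to 4 dp:

2.5232


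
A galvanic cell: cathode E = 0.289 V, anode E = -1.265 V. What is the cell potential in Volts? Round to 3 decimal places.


Standard cell potential: E_cell = E_cathode - E_anode.
E_cell = 0.289 - (-1.265)
E_cell = 1.554 V, rounded to 3 dp:

1.554 V


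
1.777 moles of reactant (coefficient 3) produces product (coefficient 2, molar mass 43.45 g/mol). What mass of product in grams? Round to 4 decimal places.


Use the coefficient ratio to convert reactant moles to product moles, then multiply by the product's molar mass.
moles_P = moles_R * (coeff_P / coeff_R) = 1.777 * (2/3) = 1.184667
mass_P = moles_P * M_P = 1.184667 * 43.45
mass_P = 51.47378115 g, rounded to 4 dp:

51.4738 g


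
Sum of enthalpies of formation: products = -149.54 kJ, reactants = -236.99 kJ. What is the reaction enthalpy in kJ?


dH_rxn = sum(dH_f products) - sum(dH_f reactants)
dH_rxn = -149.54 - (-236.99)
dH_rxn = 87.45 kJ:

87.45 kJ


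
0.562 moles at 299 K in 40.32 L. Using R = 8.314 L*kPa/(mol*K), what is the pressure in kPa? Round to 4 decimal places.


PV = nRT, solve for P = nRT / V.
nRT = 0.562 * 8.314 * 299 = 1397.0679
P = 1397.0679 / 40.32
P = 34.64950149 kPa, rounded to 4 dp:

34.6495 kPa


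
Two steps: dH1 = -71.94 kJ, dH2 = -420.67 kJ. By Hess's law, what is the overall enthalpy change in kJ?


Hess's law: enthalpy is a state function, so add the step enthalpies.
dH_total = dH1 + dH2 = -71.94 + (-420.67)
dH_total = -492.61 kJ:

-492.61 kJ


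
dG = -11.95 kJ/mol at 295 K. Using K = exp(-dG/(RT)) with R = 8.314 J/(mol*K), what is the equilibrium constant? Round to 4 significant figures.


dG is in kJ/mol; multiply by 1000 to match R in J/(mol*K).
RT = 8.314 * 295 = 2452.63 J/mol
exponent = -dG*1000 / (RT) = -(-11.95*1000) / 2452.63 = 4.87232073
K = exp(4.87232073)
K = 130.62371, rounded to 4 significant figures:

130.6


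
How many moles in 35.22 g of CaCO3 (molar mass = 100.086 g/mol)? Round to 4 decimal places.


n = mass / M
n = 35.22 / 100.086
n = 0.35189737 mol, rounded to 4 dp:

0.3519 mol


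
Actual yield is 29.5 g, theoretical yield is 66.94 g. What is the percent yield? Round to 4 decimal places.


% yield = 100 * actual / theoretical
% yield = 100 * 29.5 / 66.94
% yield = 44.06931581 %, rounded to 4 dp:

44.0693 %


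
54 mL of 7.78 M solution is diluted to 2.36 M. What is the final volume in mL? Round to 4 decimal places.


Dilution: M1*V1 = M2*V2, solve for V2.
V2 = M1*V1 / M2
V2 = 7.78 * 54 / 2.36
V2 = 420.12 / 2.36
V2 = 178.01694915 mL, rounded to 4 dp:

178.0169 mL


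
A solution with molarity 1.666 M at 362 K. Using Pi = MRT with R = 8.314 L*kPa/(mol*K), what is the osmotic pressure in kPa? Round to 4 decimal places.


Osmotic pressure (van't Hoff): Pi = M*R*T.
RT = 8.314 * 362 = 3009.668
Pi = 1.666 * 3009.668
Pi = 5014.106888 kPa, rounded to 4 dp:

5014.1069 kPa


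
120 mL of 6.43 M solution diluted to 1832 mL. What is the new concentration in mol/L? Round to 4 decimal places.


Dilution: M1*V1 = M2*V2, solve for M2.
M2 = M1*V1 / V2
M2 = 6.43 * 120 / 1832
M2 = 771.6 / 1832
M2 = 0.42117904 mol/L, rounded to 4 dp:

0.4212 mol/L


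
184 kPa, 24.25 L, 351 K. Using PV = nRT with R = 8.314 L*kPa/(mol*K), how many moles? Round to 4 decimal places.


PV = nRT, solve for n = PV / (RT).
PV = 184 * 24.25 = 4462.0
RT = 8.314 * 351 = 2918.214
n = 4462.0 / 2918.214
n = 1.52901741 mol, rounded to 4 dp:

1.5290 mol


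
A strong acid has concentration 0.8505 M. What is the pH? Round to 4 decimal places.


A strong acid dissociates completely, so [H+] equals the given concentration.
pH = -log10([H+]) = -log10(0.8505)
pH = 0.07032568, rounded to 4 dp:

0.0703


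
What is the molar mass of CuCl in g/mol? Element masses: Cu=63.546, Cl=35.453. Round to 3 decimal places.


M = sum(count * atomic_mass) over atoms.
M = 1*63.546 + 1*35.453
M = 63.546 + 35.453
M = 98.999 g/mol, rounded to 3 dp:

98.999 g/mol


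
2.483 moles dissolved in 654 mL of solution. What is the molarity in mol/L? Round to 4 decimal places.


Convert volume to liters: V_L = V_mL / 1000.
V_L = 654 / 1000 = 0.654 L
M = n / V_L = 2.483 / 0.654
M = 3.79663609 mol/L, rounded to 4 dp:

3.7966 mol/L


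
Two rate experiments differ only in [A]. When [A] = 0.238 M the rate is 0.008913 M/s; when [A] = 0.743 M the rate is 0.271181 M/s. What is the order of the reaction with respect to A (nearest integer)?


Rate is proportional to [A]^n, so rate2/rate1 = ([A]2/[A]1)^n. Take logs to solve for n.
rate2/rate1 = 0.271181 / 0.008913 = 30.4253
[A]2/[A]1 = 0.743 / 0.238 = 3.1218
n = ln(30.4253) / ln(3.1218) = 3.0
Nearest integer order:

3


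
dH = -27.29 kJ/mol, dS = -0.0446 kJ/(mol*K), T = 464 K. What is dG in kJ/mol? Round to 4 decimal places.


Gibbs: dG = dH - T*dS (consistent units, dS already in kJ/(mol*K)).
T*dS = 464 * -0.0446 = -20.6944
dG = -27.29 - (-20.6944)
dG = -6.5956 kJ/mol, rounded to 4 dp:

-6.5956 kJ/mol


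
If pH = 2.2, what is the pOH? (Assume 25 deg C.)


At 25 deg C, pH + pOH = 14.
pOH = 14 - pH = 14 - 2.2
pOH = 11.8:

11.80


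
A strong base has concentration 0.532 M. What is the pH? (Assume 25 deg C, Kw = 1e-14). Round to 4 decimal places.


A strong base dissociates completely, so [OH-] equals the given concentration.
pOH = -log10([OH-]) = -log10(0.532) = 0.274088
pH = 14 - pOH = 14 - 0.274088
pH = 13.725912, rounded to 4 dp:

13.7259


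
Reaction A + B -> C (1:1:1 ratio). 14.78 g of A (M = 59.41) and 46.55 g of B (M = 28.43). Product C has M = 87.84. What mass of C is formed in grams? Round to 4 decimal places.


Find moles of each reactant; the smaller value is the limiting reagent in a 1:1:1 reaction, so moles_C equals moles of the limiter.
n_A = mass_A / M_A = 14.78 / 59.41 = 0.24878 mol
n_B = mass_B / M_B = 46.55 / 28.43 = 1.637355 mol
Limiting reagent: A (smaller), n_limiting = 0.24878 mol
mass_C = n_limiting * M_C = 0.24878 * 87.84
mass_C = 21.8528352 g, rounded to 4 dp:

21.8528 g


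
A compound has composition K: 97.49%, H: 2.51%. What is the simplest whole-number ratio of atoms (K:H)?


Assume 100 g of compound, divide each mass% by atomic mass to get moles, then normalize by the smallest to get a raw atom ratio.
Moles per 100 g: K: 97.49/39.098 = 2.4935, H: 2.51/1.008 = 2.4901
Raw ratio (divide by min = 2.4901): K: 1.001, H: 1.0
Multiply by 1 to clear fractions: K: 1.001 ~= 1, H: 1.0 ~= 1
Reduce by GCD to get the simplest whole-number ratio:

1:1


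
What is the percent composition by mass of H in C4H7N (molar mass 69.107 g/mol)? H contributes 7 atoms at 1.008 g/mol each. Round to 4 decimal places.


pct = 100 * (n_elem * M_elem) / M_total
mass_contribution = 7 * 1.008 = 7.056 g/mol
pct = 100 * 7.056 / 69.107
pct = 10.21025366 %, rounded to 4 dp:

10.2103 %


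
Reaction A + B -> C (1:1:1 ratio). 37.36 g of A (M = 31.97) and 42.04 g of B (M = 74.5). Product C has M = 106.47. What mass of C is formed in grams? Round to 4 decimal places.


Find moles of each reactant; the smaller value is the limiting reagent in a 1:1:1 reaction, so moles_C equals moles of the limiter.
n_A = mass_A / M_A = 37.36 / 31.97 = 1.168596 mol
n_B = mass_B / M_B = 42.04 / 74.5 = 0.564295 mol
Limiting reagent: B (smaller), n_limiting = 0.564295 mol
mass_C = n_limiting * M_C = 0.564295 * 106.47
mass_C = 60.08048865 g, rounded to 4 dp:

60.0805 g


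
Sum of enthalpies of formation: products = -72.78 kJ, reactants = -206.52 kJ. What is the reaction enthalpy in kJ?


dH_rxn = sum(dH_f products) - sum(dH_f reactants)
dH_rxn = -72.78 - (-206.52)
dH_rxn = 133.74 kJ:

133.74 kJ


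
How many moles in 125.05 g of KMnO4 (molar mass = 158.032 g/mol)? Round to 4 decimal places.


n = mass / M
n = 125.05 / 158.032
n = 0.79129543 mol, rounded to 4 dp:

0.7913 mol


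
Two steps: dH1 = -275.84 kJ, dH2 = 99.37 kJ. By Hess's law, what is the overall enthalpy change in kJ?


Hess's law: enthalpy is a state function, so add the step enthalpies.
dH_total = dH1 + dH2 = -275.84 + (99.37)
dH_total = -176.47 kJ:

-176.47 kJ


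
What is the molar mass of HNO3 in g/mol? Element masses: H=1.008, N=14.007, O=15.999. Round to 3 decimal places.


M = sum(count * atomic_mass) over atoms.
M = 1*1.008 + 1*14.007 + 3*15.999
M = 1.008 + 14.007 + 47.997
M = 63.012 g/mol, rounded to 3 dp:

63.012 g/mol


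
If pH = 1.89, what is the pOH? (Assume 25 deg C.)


At 25 deg C, pH + pOH = 14.
pOH = 14 - pH = 14 - 1.89
pOH = 12.11:

12.11


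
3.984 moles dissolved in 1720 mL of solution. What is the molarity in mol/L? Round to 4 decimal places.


Convert volume to liters: V_L = V_mL / 1000.
V_L = 1720 / 1000 = 1.72 L
M = n / V_L = 3.984 / 1.72
M = 2.31627907 mol/L, rounded to 4 dp:

2.3163 mol/L


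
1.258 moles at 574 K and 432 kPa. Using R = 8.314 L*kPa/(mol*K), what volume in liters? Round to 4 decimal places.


PV = nRT, solve for V = nRT / P.
nRT = 1.258 * 8.314 * 574 = 6003.4729
V = 6003.4729 / 432
V = 13.89692801 L, rounded to 4 dp:

13.8969 L


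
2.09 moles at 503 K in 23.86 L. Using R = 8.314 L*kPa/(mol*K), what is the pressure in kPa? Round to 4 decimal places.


PV = nRT, solve for P = nRT / V.
nRT = 2.09 * 8.314 * 503 = 8740.2588
P = 8740.2588 / 23.86
P = 366.31428332 kPa, rounded to 4 dp:

366.3143 kPa


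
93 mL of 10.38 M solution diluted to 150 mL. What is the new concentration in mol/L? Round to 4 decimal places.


Dilution: M1*V1 = M2*V2, solve for M2.
M2 = M1*V1 / V2
M2 = 10.38 * 93 / 150
M2 = 965.34 / 150
M2 = 6.4356 mol/L, rounded to 4 dp:

6.4356 mol/L


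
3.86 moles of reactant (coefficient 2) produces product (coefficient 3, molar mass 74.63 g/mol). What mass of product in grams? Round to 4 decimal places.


Use the coefficient ratio to convert reactant moles to product moles, then multiply by the product's molar mass.
moles_P = moles_R * (coeff_P / coeff_R) = 3.86 * (3/2) = 5.79
mass_P = moles_P * M_P = 5.79 * 74.63
mass_P = 432.1077 g, rounded to 4 dp:

432.1077 g


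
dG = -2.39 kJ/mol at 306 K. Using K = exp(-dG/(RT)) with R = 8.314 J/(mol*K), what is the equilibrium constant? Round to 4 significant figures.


dG is in kJ/mol; multiply by 1000 to match R in J/(mol*K).
RT = 8.314 * 306 = 2544.084 J/mol
exponent = -dG*1000 / (RT) = -(-2.39*1000) / 2544.084 = 0.93943439
K = exp(0.93943439)
K = 2.5585339, rounded to 4 significant figures:

2.559


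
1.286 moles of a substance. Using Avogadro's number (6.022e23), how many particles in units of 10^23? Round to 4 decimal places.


N = n * NA, then divide by 1e23 for the requested units.
N / 1e23 = n * 6.022
N / 1e23 = 1.286 * 6.022
N / 1e23 = 7.744292, rounded to 4 dp:

7.7443


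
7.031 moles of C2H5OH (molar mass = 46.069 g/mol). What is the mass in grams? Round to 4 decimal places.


mass = n * M
mass = 7.031 * 46.069
mass = 323.911139 g, rounded to 4 dp:

323.9111 g


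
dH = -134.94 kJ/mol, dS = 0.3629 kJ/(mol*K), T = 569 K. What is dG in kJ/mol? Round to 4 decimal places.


Gibbs: dG = dH - T*dS (consistent units, dS already in kJ/(mol*K)).
T*dS = 569 * 0.3629 = 206.4901
dG = -134.94 - (206.4901)
dG = -341.4301 kJ/mol, rounded to 4 dp:

-341.4301 kJ/mol


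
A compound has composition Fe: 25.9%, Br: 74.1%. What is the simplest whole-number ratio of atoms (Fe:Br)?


Assume 100 g of compound, divide each mass% by atomic mass to get moles, then normalize by the smallest to get a raw atom ratio.
Moles per 100 g: Fe: 25.9/55.845 = 0.4638, Br: 74.1/79.904 = 0.9274
Raw ratio (divide by min = 0.4638): Fe: 1.0, Br: 2.0
Multiply by 1 to clear fractions: Fe: 1.0 ~= 1, Br: 2.0 ~= 2
Reduce by GCD to get the simplest whole-number ratio:

1:2


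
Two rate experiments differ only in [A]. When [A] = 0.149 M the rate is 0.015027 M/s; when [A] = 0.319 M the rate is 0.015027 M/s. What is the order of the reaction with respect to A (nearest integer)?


Rate is proportional to [A]^n, so rate2/rate1 = ([A]2/[A]1)^n. Take logs to solve for n.
rate2/rate1 = 0.015027 / 0.015027 = 1.0
[A]2/[A]1 = 0.319 / 0.149 = 2.1409
n = ln(1.0) / ln(2.1409) = 0.0
Nearest integer order:

0


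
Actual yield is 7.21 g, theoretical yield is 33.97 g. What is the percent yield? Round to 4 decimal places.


% yield = 100 * actual / theoretical
% yield = 100 * 7.21 / 33.97
% yield = 21.22460995 %, rounded to 4 dp:

21.2246 %


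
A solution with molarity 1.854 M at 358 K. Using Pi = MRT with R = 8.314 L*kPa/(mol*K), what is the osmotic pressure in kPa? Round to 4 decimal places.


Osmotic pressure (van't Hoff): Pi = M*R*T.
RT = 8.314 * 358 = 2976.412
Pi = 1.854 * 2976.412
Pi = 5518.267848 kPa, rounded to 4 dp:

5518.2678 kPa


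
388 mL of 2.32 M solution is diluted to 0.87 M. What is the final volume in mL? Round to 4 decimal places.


Dilution: M1*V1 = M2*V2, solve for V2.
V2 = M1*V1 / M2
V2 = 2.32 * 388 / 0.87
V2 = 900.16 / 0.87
V2 = 1034.66666667 mL, rounded to 4 dp:

1034.6667 mL


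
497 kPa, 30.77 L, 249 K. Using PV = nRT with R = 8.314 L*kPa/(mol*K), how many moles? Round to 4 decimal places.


PV = nRT, solve for n = PV / (RT).
PV = 497 * 30.77 = 15292.69
RT = 8.314 * 249 = 2070.186
n = 15292.69 / 2070.186
n = 7.38710918 mol, rounded to 4 dp:

7.3871 mol


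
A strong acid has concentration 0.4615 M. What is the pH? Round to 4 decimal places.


A strong acid dissociates completely, so [H+] equals the given concentration.
pH = -log10([H+]) = -log10(0.4615)
pH = 0.33582829, rounded to 4 dp:

0.3358


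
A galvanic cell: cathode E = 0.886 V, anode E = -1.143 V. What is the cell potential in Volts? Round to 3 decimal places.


Standard cell potential: E_cell = E_cathode - E_anode.
E_cell = 0.886 - (-1.143)
E_cell = 2.029 V, rounded to 3 dp:

2.029 V


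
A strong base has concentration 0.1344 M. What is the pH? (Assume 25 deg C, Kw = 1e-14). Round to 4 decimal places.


A strong base dissociates completely, so [OH-] equals the given concentration.
pOH = -log10([OH-]) = -log10(0.1344) = 0.871601
pH = 14 - pOH = 14 - 0.871601
pH = 13.128399, rounded to 4 dp:

13.1284


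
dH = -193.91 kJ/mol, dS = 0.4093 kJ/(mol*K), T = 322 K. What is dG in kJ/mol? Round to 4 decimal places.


Gibbs: dG = dH - T*dS (consistent units, dS already in kJ/(mol*K)).
T*dS = 322 * 0.4093 = 131.7946
dG = -193.91 - (131.7946)
dG = -325.7046 kJ/mol, rounded to 4 dp:

-325.7046 kJ/mol


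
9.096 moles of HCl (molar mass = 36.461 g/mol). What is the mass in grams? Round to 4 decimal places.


mass = n * M
mass = 9.096 * 36.461
mass = 331.649256 g, rounded to 4 dp:

331.6493 g


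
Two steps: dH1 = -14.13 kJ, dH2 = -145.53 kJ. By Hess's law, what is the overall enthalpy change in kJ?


Hess's law: enthalpy is a state function, so add the step enthalpies.
dH_total = dH1 + dH2 = -14.13 + (-145.53)
dH_total = -159.66 kJ:

-159.66 kJ


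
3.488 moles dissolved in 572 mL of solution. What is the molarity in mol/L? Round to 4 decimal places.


Convert volume to liters: V_L = V_mL / 1000.
V_L = 572 / 1000 = 0.572 L
M = n / V_L = 3.488 / 0.572
M = 6.0979021 mol/L, rounded to 4 dp:

6.0979 mol/L


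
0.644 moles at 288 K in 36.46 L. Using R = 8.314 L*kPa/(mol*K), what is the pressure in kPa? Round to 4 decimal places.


PV = nRT, solve for P = nRT / V.
nRT = 0.644 * 8.314 * 288 = 1542.0142
P = 1542.0142 / 36.46
P = 42.29331322 kPa, rounded to 4 dp:

42.2933 kPa


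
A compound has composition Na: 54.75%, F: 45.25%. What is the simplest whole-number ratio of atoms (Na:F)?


Assume 100 g of compound, divide each mass% by atomic mass to get moles, then normalize by the smallest to get a raw atom ratio.
Moles per 100 g: Na: 54.75/22.99 = 2.3815, F: 45.25/18.998 = 2.3818
Raw ratio (divide by min = 2.3815): Na: 1.0, F: 1.0
Multiply by 1 to clear fractions: Na: 1.0 ~= 1, F: 1.0 ~= 1
Reduce by GCD to get the simplest whole-number ratio:

1:1


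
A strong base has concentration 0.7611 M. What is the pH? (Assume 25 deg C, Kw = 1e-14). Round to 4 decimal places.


A strong base dissociates completely, so [OH-] equals the given concentration.
pOH = -log10([OH-]) = -log10(0.7611) = 0.118558
pH = 14 - pOH = 14 - 0.118558
pH = 13.881442, rounded to 4 dp:

13.8814


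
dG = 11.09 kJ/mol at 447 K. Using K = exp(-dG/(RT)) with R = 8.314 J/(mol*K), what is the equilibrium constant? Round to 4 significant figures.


dG is in kJ/mol; multiply by 1000 to match R in J/(mol*K).
RT = 8.314 * 447 = 3716.358 J/mol
exponent = -dG*1000 / (RT) = -(11.09*1000) / 3716.358 = -2.98410433
K = exp(-2.98410433)
K = 0.050584791, rounded to 4 significant figures:

0.05058
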